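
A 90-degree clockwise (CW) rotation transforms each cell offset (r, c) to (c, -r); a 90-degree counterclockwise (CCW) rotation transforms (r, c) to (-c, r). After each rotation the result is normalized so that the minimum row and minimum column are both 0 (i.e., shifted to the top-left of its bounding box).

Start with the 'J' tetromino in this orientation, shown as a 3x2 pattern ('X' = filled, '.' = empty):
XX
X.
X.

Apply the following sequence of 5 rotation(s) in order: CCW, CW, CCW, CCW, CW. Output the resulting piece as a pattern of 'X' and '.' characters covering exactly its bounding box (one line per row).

Answer: X..
XXX

Derivation:
Start:
XX
X.
X.
After rotation 1 (CCW):
X..
XXX
After rotation 2 (CW):
XX
X.
X.
After rotation 3 (CCW):
X..
XXX
After rotation 4 (CCW):
.X
.X
XX
After rotation 5 (CW):
X..
XXX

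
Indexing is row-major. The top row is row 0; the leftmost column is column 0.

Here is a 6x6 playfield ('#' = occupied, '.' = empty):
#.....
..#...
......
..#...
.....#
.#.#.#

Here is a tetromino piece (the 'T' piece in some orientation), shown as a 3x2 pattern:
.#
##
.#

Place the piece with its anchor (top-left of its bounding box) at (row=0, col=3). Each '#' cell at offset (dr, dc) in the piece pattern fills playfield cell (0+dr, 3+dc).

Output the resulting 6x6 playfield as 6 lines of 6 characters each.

Fill (0+0,3+1) = (0,4)
Fill (0+1,3+0) = (1,3)
Fill (0+1,3+1) = (1,4)
Fill (0+2,3+1) = (2,4)

Answer: #...#.
..###.
....#.
..#...
.....#
.#.#.#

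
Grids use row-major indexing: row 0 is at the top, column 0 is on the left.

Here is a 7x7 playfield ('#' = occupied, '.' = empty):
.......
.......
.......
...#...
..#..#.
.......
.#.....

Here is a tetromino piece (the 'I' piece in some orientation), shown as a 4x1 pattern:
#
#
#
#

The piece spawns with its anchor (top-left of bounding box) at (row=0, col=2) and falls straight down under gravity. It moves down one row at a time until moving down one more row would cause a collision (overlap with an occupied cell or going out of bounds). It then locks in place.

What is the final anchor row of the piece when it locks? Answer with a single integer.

Spawn at (row=0, col=2). Try each row:
  row 0: fits
  row 1: blocked -> lock at row 0

Answer: 0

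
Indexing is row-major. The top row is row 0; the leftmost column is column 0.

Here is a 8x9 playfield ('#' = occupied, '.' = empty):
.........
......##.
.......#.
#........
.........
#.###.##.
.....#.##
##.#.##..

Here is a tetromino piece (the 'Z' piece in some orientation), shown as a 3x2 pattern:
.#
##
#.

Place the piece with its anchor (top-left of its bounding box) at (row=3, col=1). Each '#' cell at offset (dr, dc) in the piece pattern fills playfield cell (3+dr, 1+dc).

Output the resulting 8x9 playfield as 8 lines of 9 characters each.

Answer: .........
......##.
.......#.
#.#......
.##......
#####.##.
.....#.##
##.#.##..

Derivation:
Fill (3+0,1+1) = (3,2)
Fill (3+1,1+0) = (4,1)
Fill (3+1,1+1) = (4,2)
Fill (3+2,1+0) = (5,1)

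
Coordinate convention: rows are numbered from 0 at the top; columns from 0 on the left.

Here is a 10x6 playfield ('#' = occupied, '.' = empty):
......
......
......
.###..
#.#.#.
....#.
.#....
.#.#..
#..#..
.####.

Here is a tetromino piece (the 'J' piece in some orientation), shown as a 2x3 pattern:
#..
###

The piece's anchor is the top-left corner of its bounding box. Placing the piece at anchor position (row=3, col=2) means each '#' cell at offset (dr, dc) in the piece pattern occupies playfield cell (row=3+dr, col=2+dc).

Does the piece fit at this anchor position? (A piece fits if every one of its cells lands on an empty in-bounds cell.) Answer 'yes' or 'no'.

Check each piece cell at anchor (3, 2):
  offset (0,0) -> (3,2): occupied ('#') -> FAIL
  offset (1,0) -> (4,2): occupied ('#') -> FAIL
  offset (1,1) -> (4,3): empty -> OK
  offset (1,2) -> (4,4): occupied ('#') -> FAIL
All cells valid: no

Answer: no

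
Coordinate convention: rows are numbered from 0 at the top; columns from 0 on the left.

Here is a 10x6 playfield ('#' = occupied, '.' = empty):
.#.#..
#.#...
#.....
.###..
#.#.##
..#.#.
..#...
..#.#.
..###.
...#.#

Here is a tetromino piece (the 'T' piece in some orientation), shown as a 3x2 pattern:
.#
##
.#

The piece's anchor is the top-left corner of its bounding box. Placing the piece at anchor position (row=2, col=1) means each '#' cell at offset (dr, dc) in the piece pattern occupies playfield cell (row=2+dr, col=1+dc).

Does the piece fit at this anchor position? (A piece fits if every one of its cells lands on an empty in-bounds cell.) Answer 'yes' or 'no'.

Check each piece cell at anchor (2, 1):
  offset (0,1) -> (2,2): empty -> OK
  offset (1,0) -> (3,1): occupied ('#') -> FAIL
  offset (1,1) -> (3,2): occupied ('#') -> FAIL
  offset (2,1) -> (4,2): occupied ('#') -> FAIL
All cells valid: no

Answer: no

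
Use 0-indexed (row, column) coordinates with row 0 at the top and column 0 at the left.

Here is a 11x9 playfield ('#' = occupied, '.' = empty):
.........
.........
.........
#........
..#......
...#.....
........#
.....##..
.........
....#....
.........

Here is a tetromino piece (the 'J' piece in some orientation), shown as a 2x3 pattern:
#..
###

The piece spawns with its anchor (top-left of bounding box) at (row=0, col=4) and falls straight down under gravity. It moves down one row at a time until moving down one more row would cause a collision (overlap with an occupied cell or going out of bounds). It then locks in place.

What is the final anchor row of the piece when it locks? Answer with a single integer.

Spawn at (row=0, col=4). Try each row:
  row 0: fits
  row 1: fits
  row 2: fits
  row 3: fits
  row 4: fits
  row 5: fits
  row 6: blocked -> lock at row 5

Answer: 5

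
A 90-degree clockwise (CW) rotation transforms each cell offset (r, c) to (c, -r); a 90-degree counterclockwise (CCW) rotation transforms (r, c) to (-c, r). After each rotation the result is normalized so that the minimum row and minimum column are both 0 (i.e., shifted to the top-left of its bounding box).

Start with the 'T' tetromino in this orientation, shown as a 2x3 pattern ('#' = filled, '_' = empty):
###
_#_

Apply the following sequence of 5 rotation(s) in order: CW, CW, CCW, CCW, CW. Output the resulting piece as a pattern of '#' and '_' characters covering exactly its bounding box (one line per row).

Answer: _#
##
_#

Derivation:
Start:
###
_#_
After rotation 1 (CW):
_#
##
_#
After rotation 2 (CW):
_#_
###
After rotation 3 (CCW):
_#
##
_#
After rotation 4 (CCW):
###
_#_
After rotation 5 (CW):
_#
##
_#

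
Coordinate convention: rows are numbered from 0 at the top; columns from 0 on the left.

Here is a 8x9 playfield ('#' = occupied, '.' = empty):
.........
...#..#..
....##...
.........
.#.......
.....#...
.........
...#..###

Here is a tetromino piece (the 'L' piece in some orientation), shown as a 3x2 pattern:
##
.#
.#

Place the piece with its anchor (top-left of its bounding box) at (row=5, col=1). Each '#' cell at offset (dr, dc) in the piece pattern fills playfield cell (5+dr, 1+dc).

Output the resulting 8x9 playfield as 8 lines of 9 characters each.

Answer: .........
...#..#..
....##...
.........
.#.......
.##..#...
..#......
..##..###

Derivation:
Fill (5+0,1+0) = (5,1)
Fill (5+0,1+1) = (5,2)
Fill (5+1,1+1) = (6,2)
Fill (5+2,1+1) = (7,2)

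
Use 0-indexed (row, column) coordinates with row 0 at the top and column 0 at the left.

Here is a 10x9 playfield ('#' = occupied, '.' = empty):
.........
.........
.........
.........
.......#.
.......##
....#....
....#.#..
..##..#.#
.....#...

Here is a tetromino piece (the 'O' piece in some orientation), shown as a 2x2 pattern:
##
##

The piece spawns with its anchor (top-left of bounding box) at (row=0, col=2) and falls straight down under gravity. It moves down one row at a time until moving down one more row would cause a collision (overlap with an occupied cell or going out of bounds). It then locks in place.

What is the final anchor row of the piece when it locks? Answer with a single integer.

Answer: 6

Derivation:
Spawn at (row=0, col=2). Try each row:
  row 0: fits
  row 1: fits
  row 2: fits
  row 3: fits
  row 4: fits
  row 5: fits
  row 6: fits
  row 7: blocked -> lock at row 6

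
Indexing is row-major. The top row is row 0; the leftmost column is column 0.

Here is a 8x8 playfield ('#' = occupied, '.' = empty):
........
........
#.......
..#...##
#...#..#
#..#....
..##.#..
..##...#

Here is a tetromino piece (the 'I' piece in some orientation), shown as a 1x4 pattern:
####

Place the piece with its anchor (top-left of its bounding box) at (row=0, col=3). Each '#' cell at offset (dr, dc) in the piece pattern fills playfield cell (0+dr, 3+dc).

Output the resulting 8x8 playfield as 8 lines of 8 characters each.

Answer: ...####.
........
#.......
..#...##
#...#..#
#..#....
..##.#..
..##...#

Derivation:
Fill (0+0,3+0) = (0,3)
Fill (0+0,3+1) = (0,4)
Fill (0+0,3+2) = (0,5)
Fill (0+0,3+3) = (0,6)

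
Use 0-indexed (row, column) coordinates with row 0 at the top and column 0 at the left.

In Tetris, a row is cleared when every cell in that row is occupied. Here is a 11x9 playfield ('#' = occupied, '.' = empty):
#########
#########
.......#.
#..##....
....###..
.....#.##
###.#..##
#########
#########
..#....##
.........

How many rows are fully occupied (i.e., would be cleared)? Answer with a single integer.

Answer: 4

Derivation:
Check each row:
  row 0: 0 empty cells -> FULL (clear)
  row 1: 0 empty cells -> FULL (clear)
  row 2: 8 empty cells -> not full
  row 3: 6 empty cells -> not full
  row 4: 6 empty cells -> not full
  row 5: 6 empty cells -> not full
  row 6: 3 empty cells -> not full
  row 7: 0 empty cells -> FULL (clear)
  row 8: 0 empty cells -> FULL (clear)
  row 9: 6 empty cells -> not full
  row 10: 9 empty cells -> not full
Total rows cleared: 4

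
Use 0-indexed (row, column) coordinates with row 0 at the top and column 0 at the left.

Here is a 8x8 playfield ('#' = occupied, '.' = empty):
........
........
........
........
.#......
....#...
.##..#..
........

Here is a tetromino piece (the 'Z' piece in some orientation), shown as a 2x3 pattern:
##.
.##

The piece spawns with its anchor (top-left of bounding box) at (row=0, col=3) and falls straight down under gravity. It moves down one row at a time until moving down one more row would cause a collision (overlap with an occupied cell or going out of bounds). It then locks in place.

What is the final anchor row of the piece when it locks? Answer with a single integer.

Answer: 3

Derivation:
Spawn at (row=0, col=3). Try each row:
  row 0: fits
  row 1: fits
  row 2: fits
  row 3: fits
  row 4: blocked -> lock at row 3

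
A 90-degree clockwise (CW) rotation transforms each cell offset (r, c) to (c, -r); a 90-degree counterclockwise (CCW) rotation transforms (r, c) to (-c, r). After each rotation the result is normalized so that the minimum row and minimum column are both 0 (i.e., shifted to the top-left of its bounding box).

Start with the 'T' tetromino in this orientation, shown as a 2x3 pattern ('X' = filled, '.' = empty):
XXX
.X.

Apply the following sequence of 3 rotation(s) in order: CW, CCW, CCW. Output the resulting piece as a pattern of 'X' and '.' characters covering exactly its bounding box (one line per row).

Start:
XXX
.X.
After rotation 1 (CW):
.X
XX
.X
After rotation 2 (CCW):
XXX
.X.
After rotation 3 (CCW):
X.
XX
X.

Answer: X.
XX
X.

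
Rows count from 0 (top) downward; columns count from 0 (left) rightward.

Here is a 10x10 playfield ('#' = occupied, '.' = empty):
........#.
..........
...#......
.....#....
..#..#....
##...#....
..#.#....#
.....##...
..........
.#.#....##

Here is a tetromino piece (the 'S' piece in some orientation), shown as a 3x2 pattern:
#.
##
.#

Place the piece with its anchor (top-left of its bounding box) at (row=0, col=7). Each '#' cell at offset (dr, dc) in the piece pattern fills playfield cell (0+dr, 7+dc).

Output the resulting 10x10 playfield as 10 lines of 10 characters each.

Answer: .......##.
.......##.
...#....#.
.....#....
..#..#....
##...#....
..#.#....#
.....##...
..........
.#.#....##

Derivation:
Fill (0+0,7+0) = (0,7)
Fill (0+1,7+0) = (1,7)
Fill (0+1,7+1) = (1,8)
Fill (0+2,7+1) = (2,8)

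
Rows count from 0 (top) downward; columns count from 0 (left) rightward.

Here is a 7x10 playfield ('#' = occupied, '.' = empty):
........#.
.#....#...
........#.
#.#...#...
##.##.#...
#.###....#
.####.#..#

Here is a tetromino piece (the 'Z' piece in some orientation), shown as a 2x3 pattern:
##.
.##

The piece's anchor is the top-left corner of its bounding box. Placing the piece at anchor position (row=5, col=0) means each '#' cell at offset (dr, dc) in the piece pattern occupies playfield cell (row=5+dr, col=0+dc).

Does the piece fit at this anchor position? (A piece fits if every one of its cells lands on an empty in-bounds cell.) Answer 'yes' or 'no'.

Check each piece cell at anchor (5, 0):
  offset (0,0) -> (5,0): occupied ('#') -> FAIL
  offset (0,1) -> (5,1): empty -> OK
  offset (1,1) -> (6,1): occupied ('#') -> FAIL
  offset (1,2) -> (6,2): occupied ('#') -> FAIL
All cells valid: no

Answer: no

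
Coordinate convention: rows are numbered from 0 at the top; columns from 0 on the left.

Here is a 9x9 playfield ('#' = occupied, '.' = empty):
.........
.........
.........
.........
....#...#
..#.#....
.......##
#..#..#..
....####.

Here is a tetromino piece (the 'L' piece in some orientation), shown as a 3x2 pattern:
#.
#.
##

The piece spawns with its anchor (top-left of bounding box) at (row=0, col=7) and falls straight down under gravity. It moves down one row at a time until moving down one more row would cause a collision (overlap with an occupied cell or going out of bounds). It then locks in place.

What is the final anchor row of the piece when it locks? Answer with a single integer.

Answer: 1

Derivation:
Spawn at (row=0, col=7). Try each row:
  row 0: fits
  row 1: fits
  row 2: blocked -> lock at row 1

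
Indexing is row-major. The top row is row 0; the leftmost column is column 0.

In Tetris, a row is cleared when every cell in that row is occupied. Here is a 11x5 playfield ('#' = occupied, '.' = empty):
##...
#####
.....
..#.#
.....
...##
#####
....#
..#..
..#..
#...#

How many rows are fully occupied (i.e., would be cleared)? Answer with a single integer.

Check each row:
  row 0: 3 empty cells -> not full
  row 1: 0 empty cells -> FULL (clear)
  row 2: 5 empty cells -> not full
  row 3: 3 empty cells -> not full
  row 4: 5 empty cells -> not full
  row 5: 3 empty cells -> not full
  row 6: 0 empty cells -> FULL (clear)
  row 7: 4 empty cells -> not full
  row 8: 4 empty cells -> not full
  row 9: 4 empty cells -> not full
  row 10: 3 empty cells -> not full
Total rows cleared: 2

Answer: 2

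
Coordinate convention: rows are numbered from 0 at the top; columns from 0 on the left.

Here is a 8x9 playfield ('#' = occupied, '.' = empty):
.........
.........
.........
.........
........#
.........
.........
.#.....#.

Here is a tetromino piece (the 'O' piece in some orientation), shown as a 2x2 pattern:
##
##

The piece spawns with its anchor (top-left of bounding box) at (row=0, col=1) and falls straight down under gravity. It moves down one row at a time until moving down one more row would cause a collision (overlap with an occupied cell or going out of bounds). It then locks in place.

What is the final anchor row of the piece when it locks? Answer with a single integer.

Answer: 5

Derivation:
Spawn at (row=0, col=1). Try each row:
  row 0: fits
  row 1: fits
  row 2: fits
  row 3: fits
  row 4: fits
  row 5: fits
  row 6: blocked -> lock at row 5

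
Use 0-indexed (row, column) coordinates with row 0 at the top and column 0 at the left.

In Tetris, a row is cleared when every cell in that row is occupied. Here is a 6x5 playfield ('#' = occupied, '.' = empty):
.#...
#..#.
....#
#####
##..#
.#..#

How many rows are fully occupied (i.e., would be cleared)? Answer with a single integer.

Answer: 1

Derivation:
Check each row:
  row 0: 4 empty cells -> not full
  row 1: 3 empty cells -> not full
  row 2: 4 empty cells -> not full
  row 3: 0 empty cells -> FULL (clear)
  row 4: 2 empty cells -> not full
  row 5: 3 empty cells -> not full
Total rows cleared: 1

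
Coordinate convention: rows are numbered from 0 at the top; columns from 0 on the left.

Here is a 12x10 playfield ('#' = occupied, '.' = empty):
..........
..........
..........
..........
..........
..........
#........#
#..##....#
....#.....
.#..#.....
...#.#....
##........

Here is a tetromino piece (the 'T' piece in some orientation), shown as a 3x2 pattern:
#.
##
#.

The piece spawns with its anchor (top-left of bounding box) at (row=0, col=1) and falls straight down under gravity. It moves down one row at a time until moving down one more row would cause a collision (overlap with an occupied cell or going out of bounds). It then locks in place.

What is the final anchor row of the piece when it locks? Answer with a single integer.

Answer: 6

Derivation:
Spawn at (row=0, col=1). Try each row:
  row 0: fits
  row 1: fits
  row 2: fits
  row 3: fits
  row 4: fits
  row 5: fits
  row 6: fits
  row 7: blocked -> lock at row 6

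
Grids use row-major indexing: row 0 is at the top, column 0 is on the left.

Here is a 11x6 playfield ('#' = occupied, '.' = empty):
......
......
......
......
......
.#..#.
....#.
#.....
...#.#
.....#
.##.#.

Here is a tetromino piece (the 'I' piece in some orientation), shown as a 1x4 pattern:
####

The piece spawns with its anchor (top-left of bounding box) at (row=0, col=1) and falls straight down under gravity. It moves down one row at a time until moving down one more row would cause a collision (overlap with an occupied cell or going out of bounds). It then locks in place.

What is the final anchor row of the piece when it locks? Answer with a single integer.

Spawn at (row=0, col=1). Try each row:
  row 0: fits
  row 1: fits
  row 2: fits
  row 3: fits
  row 4: fits
  row 5: blocked -> lock at row 4

Answer: 4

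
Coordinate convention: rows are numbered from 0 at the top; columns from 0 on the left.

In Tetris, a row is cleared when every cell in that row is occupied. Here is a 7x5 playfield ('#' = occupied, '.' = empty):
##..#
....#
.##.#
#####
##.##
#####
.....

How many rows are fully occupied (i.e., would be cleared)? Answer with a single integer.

Answer: 2

Derivation:
Check each row:
  row 0: 2 empty cells -> not full
  row 1: 4 empty cells -> not full
  row 2: 2 empty cells -> not full
  row 3: 0 empty cells -> FULL (clear)
  row 4: 1 empty cell -> not full
  row 5: 0 empty cells -> FULL (clear)
  row 6: 5 empty cells -> not full
Total rows cleared: 2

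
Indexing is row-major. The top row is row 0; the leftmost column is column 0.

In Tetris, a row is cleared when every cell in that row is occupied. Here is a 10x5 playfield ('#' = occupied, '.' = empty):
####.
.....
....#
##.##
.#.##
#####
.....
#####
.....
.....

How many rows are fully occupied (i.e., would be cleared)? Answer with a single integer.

Answer: 2

Derivation:
Check each row:
  row 0: 1 empty cell -> not full
  row 1: 5 empty cells -> not full
  row 2: 4 empty cells -> not full
  row 3: 1 empty cell -> not full
  row 4: 2 empty cells -> not full
  row 5: 0 empty cells -> FULL (clear)
  row 6: 5 empty cells -> not full
  row 7: 0 empty cells -> FULL (clear)
  row 8: 5 empty cells -> not full
  row 9: 5 empty cells -> not full
Total rows cleared: 2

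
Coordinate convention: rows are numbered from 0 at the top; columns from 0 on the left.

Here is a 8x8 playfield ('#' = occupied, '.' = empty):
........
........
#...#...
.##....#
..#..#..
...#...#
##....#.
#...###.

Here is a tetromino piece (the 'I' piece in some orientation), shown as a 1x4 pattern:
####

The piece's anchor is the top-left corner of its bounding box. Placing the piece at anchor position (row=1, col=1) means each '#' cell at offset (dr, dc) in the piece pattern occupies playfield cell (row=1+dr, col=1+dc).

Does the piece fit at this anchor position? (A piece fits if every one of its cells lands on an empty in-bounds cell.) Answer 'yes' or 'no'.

Answer: yes

Derivation:
Check each piece cell at anchor (1, 1):
  offset (0,0) -> (1,1): empty -> OK
  offset (0,1) -> (1,2): empty -> OK
  offset (0,2) -> (1,3): empty -> OK
  offset (0,3) -> (1,4): empty -> OK
All cells valid: yes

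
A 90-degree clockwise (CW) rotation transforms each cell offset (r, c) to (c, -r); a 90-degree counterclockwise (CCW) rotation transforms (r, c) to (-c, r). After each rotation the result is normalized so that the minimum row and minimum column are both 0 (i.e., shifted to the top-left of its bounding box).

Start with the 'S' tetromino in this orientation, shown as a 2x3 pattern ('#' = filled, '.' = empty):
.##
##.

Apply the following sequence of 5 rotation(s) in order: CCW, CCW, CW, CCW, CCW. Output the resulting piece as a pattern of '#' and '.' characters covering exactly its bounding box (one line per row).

Answer: #.
##
.#

Derivation:
Start:
.##
##.
After rotation 1 (CCW):
#.
##
.#
After rotation 2 (CCW):
.##
##.
After rotation 3 (CW):
#.
##
.#
After rotation 4 (CCW):
.##
##.
After rotation 5 (CCW):
#.
##
.#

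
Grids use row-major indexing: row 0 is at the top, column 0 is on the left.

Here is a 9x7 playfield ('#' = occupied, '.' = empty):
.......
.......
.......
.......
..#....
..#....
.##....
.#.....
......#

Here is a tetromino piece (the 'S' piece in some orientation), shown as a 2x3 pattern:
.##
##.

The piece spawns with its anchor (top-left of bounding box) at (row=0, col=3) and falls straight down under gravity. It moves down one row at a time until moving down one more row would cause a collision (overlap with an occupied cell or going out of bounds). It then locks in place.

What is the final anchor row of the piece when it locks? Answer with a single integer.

Spawn at (row=0, col=3). Try each row:
  row 0: fits
  row 1: fits
  row 2: fits
  row 3: fits
  row 4: fits
  row 5: fits
  row 6: fits
  row 7: fits
  row 8: blocked -> lock at row 7

Answer: 7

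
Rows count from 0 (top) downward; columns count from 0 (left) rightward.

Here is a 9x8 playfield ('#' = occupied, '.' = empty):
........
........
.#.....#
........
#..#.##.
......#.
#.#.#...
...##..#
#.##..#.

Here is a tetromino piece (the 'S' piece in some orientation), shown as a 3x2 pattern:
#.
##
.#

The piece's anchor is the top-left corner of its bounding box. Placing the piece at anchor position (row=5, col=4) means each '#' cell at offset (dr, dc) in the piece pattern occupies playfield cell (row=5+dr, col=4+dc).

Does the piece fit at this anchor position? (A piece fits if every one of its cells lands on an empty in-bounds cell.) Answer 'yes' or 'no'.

Check each piece cell at anchor (5, 4):
  offset (0,0) -> (5,4): empty -> OK
  offset (1,0) -> (6,4): occupied ('#') -> FAIL
  offset (1,1) -> (6,5): empty -> OK
  offset (2,1) -> (7,5): empty -> OK
All cells valid: no

Answer: no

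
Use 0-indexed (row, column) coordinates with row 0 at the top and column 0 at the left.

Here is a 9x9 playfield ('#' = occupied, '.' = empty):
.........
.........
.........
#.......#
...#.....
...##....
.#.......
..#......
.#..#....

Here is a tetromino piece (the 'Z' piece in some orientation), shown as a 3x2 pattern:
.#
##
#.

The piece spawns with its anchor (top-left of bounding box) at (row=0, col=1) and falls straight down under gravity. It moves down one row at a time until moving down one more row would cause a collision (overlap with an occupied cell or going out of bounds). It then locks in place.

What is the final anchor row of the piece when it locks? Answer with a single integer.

Spawn at (row=0, col=1). Try each row:
  row 0: fits
  row 1: fits
  row 2: fits
  row 3: fits
  row 4: blocked -> lock at row 3

Answer: 3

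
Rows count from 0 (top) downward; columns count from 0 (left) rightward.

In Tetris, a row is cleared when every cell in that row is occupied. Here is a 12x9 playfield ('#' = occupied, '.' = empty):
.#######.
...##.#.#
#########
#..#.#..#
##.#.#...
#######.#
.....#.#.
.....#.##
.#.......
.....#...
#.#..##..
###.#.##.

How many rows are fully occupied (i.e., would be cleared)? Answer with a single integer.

Answer: 1

Derivation:
Check each row:
  row 0: 2 empty cells -> not full
  row 1: 5 empty cells -> not full
  row 2: 0 empty cells -> FULL (clear)
  row 3: 5 empty cells -> not full
  row 4: 5 empty cells -> not full
  row 5: 1 empty cell -> not full
  row 6: 7 empty cells -> not full
  row 7: 6 empty cells -> not full
  row 8: 8 empty cells -> not full
  row 9: 8 empty cells -> not full
  row 10: 5 empty cells -> not full
  row 11: 3 empty cells -> not full
Total rows cleared: 1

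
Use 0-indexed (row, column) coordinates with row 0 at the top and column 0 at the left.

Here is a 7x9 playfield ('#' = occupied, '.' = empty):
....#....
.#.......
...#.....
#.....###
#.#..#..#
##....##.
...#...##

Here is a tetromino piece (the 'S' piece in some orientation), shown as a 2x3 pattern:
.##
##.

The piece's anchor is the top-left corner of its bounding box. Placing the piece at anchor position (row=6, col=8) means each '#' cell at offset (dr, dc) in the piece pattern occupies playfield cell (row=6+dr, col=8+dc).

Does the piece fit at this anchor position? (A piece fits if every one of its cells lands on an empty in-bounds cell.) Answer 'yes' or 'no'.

Answer: no

Derivation:
Check each piece cell at anchor (6, 8):
  offset (0,1) -> (6,9): out of bounds -> FAIL
  offset (0,2) -> (6,10): out of bounds -> FAIL
  offset (1,0) -> (7,8): out of bounds -> FAIL
  offset (1,1) -> (7,9): out of bounds -> FAIL
All cells valid: no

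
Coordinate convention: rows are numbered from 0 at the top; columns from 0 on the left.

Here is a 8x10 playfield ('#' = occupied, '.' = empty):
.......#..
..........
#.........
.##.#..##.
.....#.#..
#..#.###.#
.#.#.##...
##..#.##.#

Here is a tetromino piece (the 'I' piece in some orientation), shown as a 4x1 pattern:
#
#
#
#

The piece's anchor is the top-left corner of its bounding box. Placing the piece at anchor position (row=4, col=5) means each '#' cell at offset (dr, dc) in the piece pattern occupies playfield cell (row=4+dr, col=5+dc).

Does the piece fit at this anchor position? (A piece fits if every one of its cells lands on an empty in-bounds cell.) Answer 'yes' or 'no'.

Answer: no

Derivation:
Check each piece cell at anchor (4, 5):
  offset (0,0) -> (4,5): occupied ('#') -> FAIL
  offset (1,0) -> (5,5): occupied ('#') -> FAIL
  offset (2,0) -> (6,5): occupied ('#') -> FAIL
  offset (3,0) -> (7,5): empty -> OK
All cells valid: no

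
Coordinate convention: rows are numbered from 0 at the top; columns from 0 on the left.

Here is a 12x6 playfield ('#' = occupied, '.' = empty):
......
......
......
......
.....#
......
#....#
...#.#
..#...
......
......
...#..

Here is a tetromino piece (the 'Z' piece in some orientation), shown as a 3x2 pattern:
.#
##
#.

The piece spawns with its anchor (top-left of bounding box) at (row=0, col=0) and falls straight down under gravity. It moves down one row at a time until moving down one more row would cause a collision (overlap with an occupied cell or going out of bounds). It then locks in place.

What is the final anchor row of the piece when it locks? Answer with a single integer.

Answer: 3

Derivation:
Spawn at (row=0, col=0). Try each row:
  row 0: fits
  row 1: fits
  row 2: fits
  row 3: fits
  row 4: blocked -> lock at row 3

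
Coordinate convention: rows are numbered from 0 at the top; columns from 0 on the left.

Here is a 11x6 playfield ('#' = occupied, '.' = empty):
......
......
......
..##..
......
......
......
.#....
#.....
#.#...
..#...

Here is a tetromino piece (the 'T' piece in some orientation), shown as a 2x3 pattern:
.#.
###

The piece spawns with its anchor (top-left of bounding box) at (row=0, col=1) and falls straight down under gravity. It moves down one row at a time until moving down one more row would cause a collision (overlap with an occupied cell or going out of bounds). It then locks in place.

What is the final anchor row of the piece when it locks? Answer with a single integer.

Answer: 1

Derivation:
Spawn at (row=0, col=1). Try each row:
  row 0: fits
  row 1: fits
  row 2: blocked -> lock at row 1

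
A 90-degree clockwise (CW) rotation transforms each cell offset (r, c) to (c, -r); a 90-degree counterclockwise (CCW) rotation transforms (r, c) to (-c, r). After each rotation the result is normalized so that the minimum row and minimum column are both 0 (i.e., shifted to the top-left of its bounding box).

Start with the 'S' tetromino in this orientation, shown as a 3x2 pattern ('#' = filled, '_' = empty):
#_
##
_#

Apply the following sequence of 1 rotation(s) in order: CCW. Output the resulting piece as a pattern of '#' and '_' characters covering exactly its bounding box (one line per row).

Start:
#_
##
_#
After rotation 1 (CCW):
_##
##_

Answer: _##
##_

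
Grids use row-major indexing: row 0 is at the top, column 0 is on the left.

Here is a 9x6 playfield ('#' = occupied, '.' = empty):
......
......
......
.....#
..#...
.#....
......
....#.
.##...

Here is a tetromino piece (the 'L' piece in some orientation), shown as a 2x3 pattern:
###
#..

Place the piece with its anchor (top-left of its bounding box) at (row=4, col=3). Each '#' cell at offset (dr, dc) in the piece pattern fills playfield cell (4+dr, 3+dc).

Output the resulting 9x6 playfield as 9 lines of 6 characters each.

Fill (4+0,3+0) = (4,3)
Fill (4+0,3+1) = (4,4)
Fill (4+0,3+2) = (4,5)
Fill (4+1,3+0) = (5,3)

Answer: ......
......
......
.....#
..####
.#.#..
......
....#.
.##...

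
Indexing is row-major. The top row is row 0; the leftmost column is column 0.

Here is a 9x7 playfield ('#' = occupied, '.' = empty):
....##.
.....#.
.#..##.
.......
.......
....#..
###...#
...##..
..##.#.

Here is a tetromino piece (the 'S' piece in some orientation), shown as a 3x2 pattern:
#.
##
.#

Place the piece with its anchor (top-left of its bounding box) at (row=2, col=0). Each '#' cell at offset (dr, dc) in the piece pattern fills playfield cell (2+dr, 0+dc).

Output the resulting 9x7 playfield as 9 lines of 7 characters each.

Fill (2+0,0+0) = (2,0)
Fill (2+1,0+0) = (3,0)
Fill (2+1,0+1) = (3,1)
Fill (2+2,0+1) = (4,1)

Answer: ....##.
.....#.
##..##.
##.....
.#.....
....#..
###...#
...##..
..##.#.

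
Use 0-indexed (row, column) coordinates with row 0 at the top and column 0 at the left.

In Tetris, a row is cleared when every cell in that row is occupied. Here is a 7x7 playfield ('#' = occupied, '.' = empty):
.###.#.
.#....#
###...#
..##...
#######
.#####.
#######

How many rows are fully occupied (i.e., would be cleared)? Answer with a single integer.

Answer: 2

Derivation:
Check each row:
  row 0: 3 empty cells -> not full
  row 1: 5 empty cells -> not full
  row 2: 3 empty cells -> not full
  row 3: 5 empty cells -> not full
  row 4: 0 empty cells -> FULL (clear)
  row 5: 2 empty cells -> not full
  row 6: 0 empty cells -> FULL (clear)
Total rows cleared: 2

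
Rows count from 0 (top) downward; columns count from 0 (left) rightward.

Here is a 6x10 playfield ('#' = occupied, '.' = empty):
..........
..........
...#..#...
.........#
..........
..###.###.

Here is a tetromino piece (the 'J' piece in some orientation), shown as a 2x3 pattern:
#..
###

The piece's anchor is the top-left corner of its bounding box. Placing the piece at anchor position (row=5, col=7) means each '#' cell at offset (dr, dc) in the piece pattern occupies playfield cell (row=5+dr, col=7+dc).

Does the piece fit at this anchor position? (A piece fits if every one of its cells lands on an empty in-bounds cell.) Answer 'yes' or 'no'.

Check each piece cell at anchor (5, 7):
  offset (0,0) -> (5,7): occupied ('#') -> FAIL
  offset (1,0) -> (6,7): out of bounds -> FAIL
  offset (1,1) -> (6,8): out of bounds -> FAIL
  offset (1,2) -> (6,9): out of bounds -> FAIL
All cells valid: no

Answer: no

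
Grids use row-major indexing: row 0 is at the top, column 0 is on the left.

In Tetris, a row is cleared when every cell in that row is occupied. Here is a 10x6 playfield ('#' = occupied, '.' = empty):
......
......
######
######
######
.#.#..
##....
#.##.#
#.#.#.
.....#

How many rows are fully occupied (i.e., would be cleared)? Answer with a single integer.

Answer: 3

Derivation:
Check each row:
  row 0: 6 empty cells -> not full
  row 1: 6 empty cells -> not full
  row 2: 0 empty cells -> FULL (clear)
  row 3: 0 empty cells -> FULL (clear)
  row 4: 0 empty cells -> FULL (clear)
  row 5: 4 empty cells -> not full
  row 6: 4 empty cells -> not full
  row 7: 2 empty cells -> not full
  row 8: 3 empty cells -> not full
  row 9: 5 empty cells -> not full
Total rows cleared: 3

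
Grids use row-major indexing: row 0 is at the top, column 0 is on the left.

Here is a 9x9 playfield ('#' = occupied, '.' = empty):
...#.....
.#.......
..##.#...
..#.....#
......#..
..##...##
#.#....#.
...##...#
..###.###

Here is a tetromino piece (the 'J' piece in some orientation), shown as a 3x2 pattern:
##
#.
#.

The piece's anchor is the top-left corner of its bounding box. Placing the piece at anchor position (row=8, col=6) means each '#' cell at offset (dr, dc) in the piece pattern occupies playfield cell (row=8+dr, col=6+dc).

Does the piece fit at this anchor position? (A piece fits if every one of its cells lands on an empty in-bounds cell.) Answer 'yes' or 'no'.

Answer: no

Derivation:
Check each piece cell at anchor (8, 6):
  offset (0,0) -> (8,6): occupied ('#') -> FAIL
  offset (0,1) -> (8,7): occupied ('#') -> FAIL
  offset (1,0) -> (9,6): out of bounds -> FAIL
  offset (2,0) -> (10,6): out of bounds -> FAIL
All cells valid: no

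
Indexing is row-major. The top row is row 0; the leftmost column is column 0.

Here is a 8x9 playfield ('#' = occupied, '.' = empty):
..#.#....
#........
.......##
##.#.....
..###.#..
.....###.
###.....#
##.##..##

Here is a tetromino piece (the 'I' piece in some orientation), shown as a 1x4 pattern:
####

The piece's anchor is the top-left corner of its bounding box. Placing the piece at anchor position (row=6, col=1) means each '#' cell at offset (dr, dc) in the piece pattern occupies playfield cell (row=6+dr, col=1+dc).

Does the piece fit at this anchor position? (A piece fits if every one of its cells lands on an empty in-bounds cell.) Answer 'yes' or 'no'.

Check each piece cell at anchor (6, 1):
  offset (0,0) -> (6,1): occupied ('#') -> FAIL
  offset (0,1) -> (6,2): occupied ('#') -> FAIL
  offset (0,2) -> (6,3): empty -> OK
  offset (0,3) -> (6,4): empty -> OK
All cells valid: no

Answer: no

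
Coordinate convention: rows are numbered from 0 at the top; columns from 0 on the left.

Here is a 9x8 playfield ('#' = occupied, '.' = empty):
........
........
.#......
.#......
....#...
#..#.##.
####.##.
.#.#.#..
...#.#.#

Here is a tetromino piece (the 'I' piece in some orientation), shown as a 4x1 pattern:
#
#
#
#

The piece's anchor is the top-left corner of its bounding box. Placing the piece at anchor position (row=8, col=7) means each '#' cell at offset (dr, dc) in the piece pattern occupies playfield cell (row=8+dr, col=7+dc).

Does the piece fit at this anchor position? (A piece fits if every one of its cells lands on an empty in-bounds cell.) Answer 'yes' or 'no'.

Answer: no

Derivation:
Check each piece cell at anchor (8, 7):
  offset (0,0) -> (8,7): occupied ('#') -> FAIL
  offset (1,0) -> (9,7): out of bounds -> FAIL
  offset (2,0) -> (10,7): out of bounds -> FAIL
  offset (3,0) -> (11,7): out of bounds -> FAIL
All cells valid: no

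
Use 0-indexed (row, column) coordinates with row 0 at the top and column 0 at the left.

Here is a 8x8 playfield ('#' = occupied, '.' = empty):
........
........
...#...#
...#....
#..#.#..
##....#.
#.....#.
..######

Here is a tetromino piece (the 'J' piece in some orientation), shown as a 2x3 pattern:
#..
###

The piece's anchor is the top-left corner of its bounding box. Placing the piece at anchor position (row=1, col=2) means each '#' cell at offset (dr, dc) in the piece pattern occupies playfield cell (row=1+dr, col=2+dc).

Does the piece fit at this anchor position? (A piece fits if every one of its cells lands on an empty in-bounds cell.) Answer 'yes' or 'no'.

Answer: no

Derivation:
Check each piece cell at anchor (1, 2):
  offset (0,0) -> (1,2): empty -> OK
  offset (1,0) -> (2,2): empty -> OK
  offset (1,1) -> (2,3): occupied ('#') -> FAIL
  offset (1,2) -> (2,4): empty -> OK
All cells valid: no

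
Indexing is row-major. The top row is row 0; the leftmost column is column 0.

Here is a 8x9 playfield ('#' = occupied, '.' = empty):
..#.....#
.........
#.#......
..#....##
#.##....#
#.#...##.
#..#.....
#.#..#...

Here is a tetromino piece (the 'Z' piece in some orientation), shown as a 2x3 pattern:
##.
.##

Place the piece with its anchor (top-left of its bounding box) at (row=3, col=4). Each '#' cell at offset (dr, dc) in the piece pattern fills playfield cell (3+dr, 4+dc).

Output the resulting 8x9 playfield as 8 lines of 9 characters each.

Fill (3+0,4+0) = (3,4)
Fill (3+0,4+1) = (3,5)
Fill (3+1,4+1) = (4,5)
Fill (3+1,4+2) = (4,6)

Answer: ..#.....#
.........
#.#......
..#.##.##
#.##.##.#
#.#...##.
#..#.....
#.#..#...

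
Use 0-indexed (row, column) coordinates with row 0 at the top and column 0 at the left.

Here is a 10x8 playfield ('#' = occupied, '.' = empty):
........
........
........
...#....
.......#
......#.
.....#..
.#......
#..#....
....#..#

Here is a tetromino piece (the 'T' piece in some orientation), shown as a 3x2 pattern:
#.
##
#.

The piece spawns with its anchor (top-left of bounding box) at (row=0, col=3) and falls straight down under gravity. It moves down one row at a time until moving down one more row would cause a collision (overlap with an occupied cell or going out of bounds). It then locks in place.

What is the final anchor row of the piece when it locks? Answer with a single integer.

Spawn at (row=0, col=3). Try each row:
  row 0: fits
  row 1: blocked -> lock at row 0

Answer: 0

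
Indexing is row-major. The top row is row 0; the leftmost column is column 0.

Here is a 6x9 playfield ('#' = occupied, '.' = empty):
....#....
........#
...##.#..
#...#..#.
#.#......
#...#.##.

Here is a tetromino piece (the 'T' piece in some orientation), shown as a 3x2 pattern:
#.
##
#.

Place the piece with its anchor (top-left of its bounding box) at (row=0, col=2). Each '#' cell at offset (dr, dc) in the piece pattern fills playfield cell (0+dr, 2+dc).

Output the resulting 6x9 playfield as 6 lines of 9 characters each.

Answer: ..#.#....
..##....#
..###.#..
#...#..#.
#.#......
#...#.##.

Derivation:
Fill (0+0,2+0) = (0,2)
Fill (0+1,2+0) = (1,2)
Fill (0+1,2+1) = (1,3)
Fill (0+2,2+0) = (2,2)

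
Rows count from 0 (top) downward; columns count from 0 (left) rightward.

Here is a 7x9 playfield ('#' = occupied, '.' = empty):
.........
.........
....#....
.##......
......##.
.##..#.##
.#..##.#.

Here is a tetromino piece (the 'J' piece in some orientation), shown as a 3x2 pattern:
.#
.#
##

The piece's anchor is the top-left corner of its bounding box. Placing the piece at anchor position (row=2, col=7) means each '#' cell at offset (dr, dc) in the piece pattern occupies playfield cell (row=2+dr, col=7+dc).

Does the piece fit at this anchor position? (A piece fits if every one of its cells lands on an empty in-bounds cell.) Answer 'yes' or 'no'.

Check each piece cell at anchor (2, 7):
  offset (0,1) -> (2,8): empty -> OK
  offset (1,1) -> (3,8): empty -> OK
  offset (2,0) -> (4,7): occupied ('#') -> FAIL
  offset (2,1) -> (4,8): empty -> OK
All cells valid: no

Answer: no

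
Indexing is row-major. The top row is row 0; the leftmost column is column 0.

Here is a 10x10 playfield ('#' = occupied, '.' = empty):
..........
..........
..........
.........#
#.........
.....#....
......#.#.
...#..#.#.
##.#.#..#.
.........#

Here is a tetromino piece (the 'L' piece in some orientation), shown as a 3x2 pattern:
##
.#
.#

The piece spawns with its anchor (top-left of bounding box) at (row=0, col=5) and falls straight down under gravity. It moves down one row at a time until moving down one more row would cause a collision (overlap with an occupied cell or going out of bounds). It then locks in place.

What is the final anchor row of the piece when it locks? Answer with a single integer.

Answer: 3

Derivation:
Spawn at (row=0, col=5). Try each row:
  row 0: fits
  row 1: fits
  row 2: fits
  row 3: fits
  row 4: blocked -> lock at row 3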